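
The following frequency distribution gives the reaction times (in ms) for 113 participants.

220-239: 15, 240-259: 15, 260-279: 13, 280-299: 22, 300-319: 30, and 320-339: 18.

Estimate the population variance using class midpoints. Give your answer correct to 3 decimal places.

Midpoints: 229.5, 249.5, 269.5, 289.5, 309.5, 329.5
n = 113, Σfm = 32273.5, mean = 285.6062
Σfm² = 9339798.25
Σf(m − x̄)² = Σfm² − (Σfm)²/n = 9339798.25 − 32273.5²/113 = 122286.7257
Population variance = 122286.7257 / 113 = 1082.1834

1082.183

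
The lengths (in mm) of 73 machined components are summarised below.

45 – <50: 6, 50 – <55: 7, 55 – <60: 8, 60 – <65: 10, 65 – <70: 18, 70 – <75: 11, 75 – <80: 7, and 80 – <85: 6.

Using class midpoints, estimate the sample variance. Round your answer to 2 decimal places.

98.35

Midpoints: 47.5, 52.5, 57.5, 62.5, 67.5, 72.5, 77.5, 82.5
n = 73, Σfm = 4787.5, mean = 65.5822
Σfm² = 321056.25
Σf(m − x̄)² = Σfm² − (Σfm)²/n = 321056.25 − 4787.5²/73 = 7081.5068
Sample variance = 7081.5068 / 72 = 98.3543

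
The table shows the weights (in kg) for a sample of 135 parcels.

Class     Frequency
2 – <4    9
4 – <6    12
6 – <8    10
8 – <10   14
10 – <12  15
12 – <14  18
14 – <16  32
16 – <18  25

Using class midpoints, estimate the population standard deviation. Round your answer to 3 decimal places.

Midpoints: 3, 5, 7, 9, 11, 13, 15, 17
n = 135, Σfm = 1587, mean = 11.7556
Σfm² = 21287
Σf(m − x̄)² = Σfm² − (Σfm)²/n = 21287 − 1587²/135 = 2630.9333
Population variance = 2630.9333 / 135 = 19.4884
Standard deviation = √19.4884 = 4.4146

4.415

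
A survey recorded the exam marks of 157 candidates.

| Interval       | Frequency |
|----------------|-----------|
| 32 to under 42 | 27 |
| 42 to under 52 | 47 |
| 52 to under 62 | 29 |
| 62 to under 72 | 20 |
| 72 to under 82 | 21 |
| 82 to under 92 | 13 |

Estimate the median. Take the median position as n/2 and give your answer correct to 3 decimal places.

Cumulative frequencies: 27, 74, 103, 123, 144, 157
n = 157; position = n/2 = 78.5.
This falls in the class 52 to under 62: L = 52, F = 74, f = 29, h = 10.
Median ≈ 52 + ((78.5 − 74) / 29) × 10 = 53.5517

53.552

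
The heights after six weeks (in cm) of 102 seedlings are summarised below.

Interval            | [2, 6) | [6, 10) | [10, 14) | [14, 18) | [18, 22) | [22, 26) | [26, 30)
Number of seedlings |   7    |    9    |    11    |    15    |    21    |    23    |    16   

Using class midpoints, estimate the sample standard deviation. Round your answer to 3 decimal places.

7.182

Midpoints: 4, 8, 12, 16, 20, 24, 28
n = 102, Σfm = 1892, mean = 18.5490
Σfm² = 40304
Σf(m − x̄)² = Σfm² − (Σfm)²/n = 40304 − 1892²/102 = 5209.2549
Sample variance = 5209.2549 / 101 = 51.5768
Standard deviation = √51.5768 = 7.1817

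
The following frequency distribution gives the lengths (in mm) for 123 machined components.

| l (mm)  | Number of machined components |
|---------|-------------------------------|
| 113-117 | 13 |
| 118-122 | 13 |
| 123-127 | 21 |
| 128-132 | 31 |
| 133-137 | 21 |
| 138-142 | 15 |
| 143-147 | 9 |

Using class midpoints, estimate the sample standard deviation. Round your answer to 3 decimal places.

8.487

Midpoints: 115, 120, 125, 130, 135, 140, 145
n = 123, Σfm = 15950, mean = 129.6748
Σfm² = 2077100
Σf(m − x̄)² = Σfm² − (Σfm)²/n = 2077100 − 15950²/123 = 8786.9919
Sample variance = 8786.9919 / 122 = 72.0245
Standard deviation = √72.0245 = 8.4867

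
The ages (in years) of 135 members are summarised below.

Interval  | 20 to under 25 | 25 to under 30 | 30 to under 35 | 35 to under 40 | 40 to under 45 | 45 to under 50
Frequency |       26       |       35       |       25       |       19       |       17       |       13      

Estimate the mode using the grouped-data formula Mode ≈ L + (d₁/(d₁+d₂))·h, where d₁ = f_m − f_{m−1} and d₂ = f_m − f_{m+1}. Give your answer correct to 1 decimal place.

27.4

Modal class: 25 to under 30 (highest frequency 35).
d₁ = 35 − 26 = 9, d₂ = 35 − 25 = 10
Mode ≈ 25 + (9/(9+10)) × 5 = 25 + 2.3684 = 27.3684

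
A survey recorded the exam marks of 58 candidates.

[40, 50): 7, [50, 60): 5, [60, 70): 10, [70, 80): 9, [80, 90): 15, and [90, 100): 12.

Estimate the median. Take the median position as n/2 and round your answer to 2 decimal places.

77.78

Cumulative frequencies: 7, 12, 22, 31, 46, 58
n = 58; position = n/2 = 29.
This falls in the class [70, 80): L = 70, F = 22, f = 9, h = 10.
Median ≈ 70 + ((29 − 22) / 9) × 10 = 77.7778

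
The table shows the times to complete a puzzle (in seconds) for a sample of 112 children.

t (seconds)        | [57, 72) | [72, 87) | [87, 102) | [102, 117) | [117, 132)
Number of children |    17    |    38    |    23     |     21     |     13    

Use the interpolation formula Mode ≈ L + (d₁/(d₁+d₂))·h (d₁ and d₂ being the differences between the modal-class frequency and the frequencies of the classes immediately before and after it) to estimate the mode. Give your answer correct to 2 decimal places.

80.75

Modal class: [72, 87) (highest frequency 38).
d₁ = 38 − 17 = 21, d₂ = 38 − 23 = 15
Mode ≈ 72 + (21/(21+15)) × 15 = 72 + 8.7500 = 80.7500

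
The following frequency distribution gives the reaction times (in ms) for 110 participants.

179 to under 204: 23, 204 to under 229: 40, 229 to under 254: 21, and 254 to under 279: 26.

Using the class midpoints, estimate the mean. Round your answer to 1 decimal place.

227.9

Midpoints: 191.5, 216.5, 241.5, 266.5
Σfm = 23×191.5 + 40×216.5 + 21×241.5 + 26×266.5 = 25065
n = Σf = 110
Mean = 25065 / 110 = 227.8636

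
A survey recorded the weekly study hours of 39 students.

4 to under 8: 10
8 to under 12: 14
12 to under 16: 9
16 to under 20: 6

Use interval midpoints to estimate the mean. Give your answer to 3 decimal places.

11.128

Midpoints: 6, 10, 14, 18
Σfm = 10×6 + 14×10 + 9×14 + 6×18 = 434
n = Σf = 39
Mean = 434 / 39 = 11.1282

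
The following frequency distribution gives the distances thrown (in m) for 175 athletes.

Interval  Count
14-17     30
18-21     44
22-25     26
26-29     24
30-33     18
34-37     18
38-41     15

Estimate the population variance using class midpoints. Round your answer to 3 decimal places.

Midpoints: 15.5, 19.5, 23.5, 27.5, 31.5, 35.5, 39.5
n = 175, Σfm = 4392.5, mean = 25.1000
Σfm² = 120395.75
Σf(m − x̄)² = Σfm² − (Σfm)²/n = 120395.75 − 4392.5²/175 = 10144.0000
Population variance = 10144.0000 / 175 = 57.9657

57.966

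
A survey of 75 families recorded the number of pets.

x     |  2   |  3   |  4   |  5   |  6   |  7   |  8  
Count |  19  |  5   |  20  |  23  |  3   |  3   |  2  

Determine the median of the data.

Cumulative frequencies: 19, 24, 44, 67, 70, 73, 75
n = 75, so the median is the value in position (n+1)/2 = 38.
Position 38 falls at value 4.

4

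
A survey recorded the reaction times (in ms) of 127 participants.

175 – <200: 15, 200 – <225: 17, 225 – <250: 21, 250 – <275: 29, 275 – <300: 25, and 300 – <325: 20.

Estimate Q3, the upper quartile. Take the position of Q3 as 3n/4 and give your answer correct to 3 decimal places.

Cumulative frequencies: 15, 32, 53, 82, 107, 127
n = 127; position = 3n/4 = 95.25.
This falls in the class 275 – <300: L = 275, F = 82, f = 25, h = 25.
Upper quartile ≈ 275 + ((95.25 − 82) / 25) × 25 = 288.2500

288.250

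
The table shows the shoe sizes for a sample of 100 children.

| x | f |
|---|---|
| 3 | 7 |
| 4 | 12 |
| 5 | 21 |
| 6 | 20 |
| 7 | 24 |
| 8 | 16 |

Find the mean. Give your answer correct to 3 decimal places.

5.900

Values: 3, 4, 5, 6, 7, 8
Σfx = 7×3 + 12×4 + 21×5 + 20×6 + 24×7 + 16×8 = 590
n = Σf = 100
Mean = 590 / 100 = 5.9000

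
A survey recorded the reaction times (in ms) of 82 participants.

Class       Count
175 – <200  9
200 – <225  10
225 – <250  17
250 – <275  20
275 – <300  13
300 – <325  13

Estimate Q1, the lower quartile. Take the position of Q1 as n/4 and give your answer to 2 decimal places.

227.21

Cumulative frequencies: 9, 19, 36, 56, 69, 82
n = 82; position = n/4 = 20.5.
This falls in the class 225 – <250: L = 225, F = 19, f = 17, h = 25.
Lower quartile ≈ 225 + ((20.5 − 19) / 17) × 25 = 227.2059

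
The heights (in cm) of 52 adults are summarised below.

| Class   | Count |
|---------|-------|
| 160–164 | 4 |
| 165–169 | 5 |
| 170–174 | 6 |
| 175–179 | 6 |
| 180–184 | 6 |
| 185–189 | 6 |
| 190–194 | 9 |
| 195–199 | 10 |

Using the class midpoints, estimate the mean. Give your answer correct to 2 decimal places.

182.48

Midpoints: 162, 167, 172, 177, 182, 187, 192, 197
Σfm = 4×162 + 5×167 + 6×172 + 6×177 + 6×182 + 6×187 + 9×192 + 10×197 = 9489
n = Σf = 52
Mean = 9489 / 52 = 182.4808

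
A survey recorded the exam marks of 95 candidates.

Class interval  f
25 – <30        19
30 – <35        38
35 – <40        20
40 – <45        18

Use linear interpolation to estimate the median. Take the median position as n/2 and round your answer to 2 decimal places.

Cumulative frequencies: 19, 57, 77, 95
n = 95; position = n/2 = 47.5.
This falls in the class 30 – <35: L = 30, F = 19, f = 38, h = 5.
Median ≈ 30 + ((47.5 − 19) / 38) × 5 = 33.7500

33.75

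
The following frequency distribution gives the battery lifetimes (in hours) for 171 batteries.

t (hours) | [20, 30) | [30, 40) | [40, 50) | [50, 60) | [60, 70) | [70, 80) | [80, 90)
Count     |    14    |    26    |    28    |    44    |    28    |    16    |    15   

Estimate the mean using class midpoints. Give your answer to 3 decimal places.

Midpoints: 25, 35, 45, 55, 65, 75, 85
Σfm = 14×25 + 26×35 + 28×45 + 44×55 + 28×65 + 16×75 + 15×85 = 9235
n = Σf = 171
Mean = 9235 / 171 = 54.0058

54.006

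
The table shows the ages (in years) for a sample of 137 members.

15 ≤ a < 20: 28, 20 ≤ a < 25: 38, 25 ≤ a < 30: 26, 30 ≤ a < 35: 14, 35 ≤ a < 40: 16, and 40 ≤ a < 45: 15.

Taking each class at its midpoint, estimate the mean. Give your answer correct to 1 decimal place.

27.4

Midpoints: 17.5, 22.5, 27.5, 32.5, 37.5, 42.5
Σfm = 28×17.5 + 38×22.5 + 26×27.5 + 14×32.5 + 16×37.5 + 15×42.5 = 3752.5
n = Σf = 137
Mean = 3752.5 / 137 = 27.3905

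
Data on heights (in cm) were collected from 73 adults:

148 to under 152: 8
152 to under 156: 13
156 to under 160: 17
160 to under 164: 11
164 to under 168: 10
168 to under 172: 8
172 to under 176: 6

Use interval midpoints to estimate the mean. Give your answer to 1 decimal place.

160.7

Midpoints: 150, 154, 158, 162, 166, 170, 174
Σfm = 8×150 + 13×154 + 17×158 + 11×162 + 10×166 + 8×170 + 6×174 = 11734
n = Σf = 73
Mean = 11734 / 73 = 160.7397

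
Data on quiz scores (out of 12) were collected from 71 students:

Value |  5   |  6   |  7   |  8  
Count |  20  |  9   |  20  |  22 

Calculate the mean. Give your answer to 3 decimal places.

Values: 5, 6, 7, 8
Σfx = 20×5 + 9×6 + 20×7 + 22×8 = 470
n = Σf = 71
Mean = 470 / 71 = 6.6197

6.620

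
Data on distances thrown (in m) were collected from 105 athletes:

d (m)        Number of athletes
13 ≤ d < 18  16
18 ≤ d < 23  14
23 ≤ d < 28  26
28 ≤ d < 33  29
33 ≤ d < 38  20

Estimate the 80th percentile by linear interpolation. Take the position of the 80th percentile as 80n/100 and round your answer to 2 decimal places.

Cumulative frequencies: 16, 30, 56, 85, 105
n = 105; position = 80n/100 = 84.
This falls in the class 28 ≤ d < 33: L = 28, F = 56, f = 29, h = 5.
80th percentile ≈ 28 + ((84 − 56) / 29) × 5 = 32.8276

32.83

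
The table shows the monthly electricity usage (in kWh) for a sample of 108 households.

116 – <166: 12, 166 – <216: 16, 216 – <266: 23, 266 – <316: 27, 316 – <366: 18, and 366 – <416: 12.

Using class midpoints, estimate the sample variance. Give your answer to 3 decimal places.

Midpoints: 141, 191, 241, 291, 341, 391
n = 108, Σfm = 28978, mean = 268.3148
Σfm² = 8372148
Σf(m − x̄)² = Σfm² − (Σfm)²/n = 8372148 − 28978²/108 = 596921.2963
Sample variance = 596921.2963 / 107 = 5578.7037

5578.704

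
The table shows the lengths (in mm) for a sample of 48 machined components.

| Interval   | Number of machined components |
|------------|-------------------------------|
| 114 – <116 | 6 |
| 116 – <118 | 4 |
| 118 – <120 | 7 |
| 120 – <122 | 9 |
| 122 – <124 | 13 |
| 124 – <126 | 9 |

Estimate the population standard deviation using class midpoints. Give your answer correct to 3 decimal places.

3.239

Midpoints: 115, 117, 119, 121, 123, 125
n = 48, Σfm = 5804, mean = 120.9167
Σfm² = 702304
Σf(m − x̄)² = Σfm² − (Σfm)²/n = 702304 − 5804²/48 = 503.6667
Population variance = 503.6667 / 48 = 10.4931
Standard deviation = √10.4931 = 3.2393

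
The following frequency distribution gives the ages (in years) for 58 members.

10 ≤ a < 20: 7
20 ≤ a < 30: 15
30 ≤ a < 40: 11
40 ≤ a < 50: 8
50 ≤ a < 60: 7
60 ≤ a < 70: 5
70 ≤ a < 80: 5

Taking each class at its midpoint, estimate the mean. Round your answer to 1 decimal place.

39.8

Midpoints: 15, 25, 35, 45, 55, 65, 75
Σfm = 7×15 + 15×25 + 11×35 + 8×45 + 7×55 + 5×65 + 5×75 = 2310
n = Σf = 58
Mean = 2310 / 58 = 39.8276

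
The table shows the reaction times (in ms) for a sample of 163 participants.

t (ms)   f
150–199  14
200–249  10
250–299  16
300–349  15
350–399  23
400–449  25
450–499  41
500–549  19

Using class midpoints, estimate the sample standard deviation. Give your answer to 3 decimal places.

Midpoints: 174.5, 224.5, 274.5, 324.5, 374.5, 424.5, 474.5, 524.5
n = 163, Σfm = 62593.5, mean = 384.0092
Σfm² = 25904240.75
Σf(m − x̄)² = Σfm² − (Σfm)²/n = 25904240.75 − 62593.5²/163 = 1867760.7362
Sample variance = 1867760.7362 / 162 = 11529.3873
Standard deviation = √11529.3873 = 107.3750

107.375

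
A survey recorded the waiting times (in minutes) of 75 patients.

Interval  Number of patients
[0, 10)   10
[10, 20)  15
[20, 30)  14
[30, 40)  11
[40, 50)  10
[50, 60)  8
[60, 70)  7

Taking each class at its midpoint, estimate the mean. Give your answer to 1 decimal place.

31.4

Midpoints: 5, 15, 25, 35, 45, 55, 65
Σfm = 10×5 + 15×15 + 14×25 + 11×35 + 10×45 + 8×55 + 7×65 = 2355
n = Σf = 75
Mean = 2355 / 75 = 31.4000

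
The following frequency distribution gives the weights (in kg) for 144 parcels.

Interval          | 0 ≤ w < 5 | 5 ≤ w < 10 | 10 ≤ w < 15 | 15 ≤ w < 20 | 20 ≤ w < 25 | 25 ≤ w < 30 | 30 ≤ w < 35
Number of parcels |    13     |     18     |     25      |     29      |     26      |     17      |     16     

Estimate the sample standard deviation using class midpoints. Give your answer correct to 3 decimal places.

8.885

Midpoints: 2.5, 7.5, 12.5, 17.5, 22.5, 27.5, 32.5
n = 144, Σfm = 2560, mean = 17.7778
Σfm² = 56800
Σf(m − x̄)² = Σfm² − (Σfm)²/n = 56800 − 2560²/144 = 11288.8889
Sample variance = 11288.8889 / 143 = 78.9433
Standard deviation = √78.9433 = 8.8850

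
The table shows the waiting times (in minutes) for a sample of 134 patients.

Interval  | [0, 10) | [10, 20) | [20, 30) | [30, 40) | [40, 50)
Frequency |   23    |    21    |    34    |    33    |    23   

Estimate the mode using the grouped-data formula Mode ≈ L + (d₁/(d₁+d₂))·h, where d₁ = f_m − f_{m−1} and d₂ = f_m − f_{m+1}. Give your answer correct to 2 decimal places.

29.29

Modal class: [20, 30) (highest frequency 34).
d₁ = 34 − 21 = 13, d₂ = 34 − 33 = 1
Mode ≈ 20 + (13/(13+1)) × 10 = 20 + 9.2857 = 29.2857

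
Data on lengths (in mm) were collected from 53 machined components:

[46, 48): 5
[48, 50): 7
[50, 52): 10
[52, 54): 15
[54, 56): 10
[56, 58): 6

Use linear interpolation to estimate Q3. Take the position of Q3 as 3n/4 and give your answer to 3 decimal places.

Cumulative frequencies: 5, 12, 22, 37, 47, 53
n = 53; position = 3n/4 = 39.75.
This falls in the class [54, 56): L = 54, F = 37, f = 10, h = 2.
Upper quartile ≈ 54 + ((39.75 − 37) / 10) × 2 = 54.5500

54.550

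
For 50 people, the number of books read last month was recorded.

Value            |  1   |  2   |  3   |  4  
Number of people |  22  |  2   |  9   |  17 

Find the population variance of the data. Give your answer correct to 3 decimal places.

Values: 1, 2, 3, 4
n = 50, Σfx = 121, mean = 2.4200
Σfx² = 383
Σf(x − x̄)² = Σfx² − (Σfx)²/n = 383 − 121²/50 = 90.1800
Population variance = 90.1800 / 50 = 1.8036

1.804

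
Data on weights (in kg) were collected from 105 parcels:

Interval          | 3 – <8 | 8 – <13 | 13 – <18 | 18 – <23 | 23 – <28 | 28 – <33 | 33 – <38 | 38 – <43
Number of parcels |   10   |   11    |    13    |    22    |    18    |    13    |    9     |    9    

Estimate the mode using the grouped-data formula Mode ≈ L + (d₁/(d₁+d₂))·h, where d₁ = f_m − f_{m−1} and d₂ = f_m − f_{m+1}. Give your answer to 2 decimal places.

21.46

Modal class: 18 – <23 (highest frequency 22).
d₁ = 22 − 13 = 9, d₂ = 22 − 18 = 4
Mode ≈ 18 + (9/(9+4)) × 5 = 18 + 3.4615 = 21.4615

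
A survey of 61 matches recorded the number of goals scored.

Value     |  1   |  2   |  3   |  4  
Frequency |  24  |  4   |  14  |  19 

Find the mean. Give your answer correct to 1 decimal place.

Values: 1, 2, 3, 4
Σfx = 24×1 + 4×2 + 14×3 + 19×4 = 150
n = Σf = 61
Mean = 150 / 61 = 2.4590

2.5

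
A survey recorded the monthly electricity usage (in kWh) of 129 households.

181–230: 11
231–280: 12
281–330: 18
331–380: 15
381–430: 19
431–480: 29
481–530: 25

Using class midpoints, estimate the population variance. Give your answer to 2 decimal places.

Midpoints: 205.5, 255.5, 305.5, 355.5, 405.5, 455.5, 505.5
n = 129, Σfm = 49709.5, mean = 385.3450
Σfm² = 20352902.25
Σf(m − x̄)² = Σfm² − (Σfm)²/n = 20352902.25 − 49709.5²/129 = 1197596.8992
Population variance = 1197596.8992 / 129 = 9283.6969

9283.70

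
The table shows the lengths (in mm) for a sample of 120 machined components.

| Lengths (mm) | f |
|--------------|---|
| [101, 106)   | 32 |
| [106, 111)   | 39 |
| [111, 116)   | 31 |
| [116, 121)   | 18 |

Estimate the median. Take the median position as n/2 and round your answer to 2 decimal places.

Cumulative frequencies: 32, 71, 102, 120
n = 120; position = n/2 = 60.
This falls in the class [106, 111): L = 106, F = 32, f = 39, h = 5.
Median ≈ 106 + ((60 − 32) / 39) × 5 = 109.5897

109.59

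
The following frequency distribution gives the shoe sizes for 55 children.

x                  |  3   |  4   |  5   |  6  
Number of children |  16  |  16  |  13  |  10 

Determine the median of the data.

Cumulative frequencies: 16, 32, 45, 55
n = 55, so the median is the value in position (n+1)/2 = 28.
Position 28 falls at value 4.

4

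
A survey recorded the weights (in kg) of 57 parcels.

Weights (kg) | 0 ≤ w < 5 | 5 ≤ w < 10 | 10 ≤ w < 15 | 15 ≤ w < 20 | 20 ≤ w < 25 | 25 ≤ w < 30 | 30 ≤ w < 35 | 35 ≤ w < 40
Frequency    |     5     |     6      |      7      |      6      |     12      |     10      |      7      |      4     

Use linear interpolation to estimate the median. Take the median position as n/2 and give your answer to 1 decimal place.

21.9

Cumulative frequencies: 5, 11, 18, 24, 36, 46, 53, 57
n = 57; position = n/2 = 28.5.
This falls in the class 20 ≤ w < 25: L = 20, F = 24, f = 12, h = 5.
Median ≈ 20 + ((28.5 − 24) / 12) × 5 = 21.8750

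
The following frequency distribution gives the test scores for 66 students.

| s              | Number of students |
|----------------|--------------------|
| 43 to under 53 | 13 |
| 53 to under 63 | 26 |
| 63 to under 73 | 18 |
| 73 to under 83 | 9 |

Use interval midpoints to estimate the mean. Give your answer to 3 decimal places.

Midpoints: 48, 58, 68, 78
Σfm = 13×48 + 26×58 + 18×68 + 9×78 = 4058
n = Σf = 66
Mean = 4058 / 66 = 61.4848

61.485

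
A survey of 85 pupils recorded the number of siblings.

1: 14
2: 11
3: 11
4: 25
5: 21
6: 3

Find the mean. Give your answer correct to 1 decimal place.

Values: 1, 2, 3, 4, 5, 6
Σfx = 14×1 + 11×2 + 11×3 + 25×4 + 21×5 + 3×6 = 292
n = Σf = 85
Mean = 292 / 85 = 3.4353

3.4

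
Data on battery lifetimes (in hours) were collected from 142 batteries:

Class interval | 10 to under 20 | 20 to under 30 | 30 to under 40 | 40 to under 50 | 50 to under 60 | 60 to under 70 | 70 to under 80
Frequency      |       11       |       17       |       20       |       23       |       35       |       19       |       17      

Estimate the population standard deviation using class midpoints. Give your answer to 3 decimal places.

Midpoints: 15, 25, 35, 45, 55, 65, 75
n = 142, Σfm = 6760, mean = 47.6056
Σfm² = 365950
Σf(m − x̄)² = Σfm² − (Σfm)²/n = 365950 − 6760²/142 = 44135.9155
Population variance = 44135.9155 / 142 = 310.8163
Standard deviation = √310.8163 = 17.6300

17.630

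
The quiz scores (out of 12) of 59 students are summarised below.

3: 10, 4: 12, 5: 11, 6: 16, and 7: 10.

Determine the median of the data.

5

Cumulative frequencies: 10, 22, 33, 49, 59
n = 59, so the median is the value in position (n+1)/2 = 30.
Position 30 falls at value 5.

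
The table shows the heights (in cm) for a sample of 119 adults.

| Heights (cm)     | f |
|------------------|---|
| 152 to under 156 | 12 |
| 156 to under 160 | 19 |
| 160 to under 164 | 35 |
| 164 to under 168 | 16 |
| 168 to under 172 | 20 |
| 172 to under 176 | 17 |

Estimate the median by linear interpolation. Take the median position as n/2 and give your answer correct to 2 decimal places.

163.26

Cumulative frequencies: 12, 31, 66, 82, 102, 119
n = 119; position = n/2 = 59.5.
This falls in the class 160 to under 164: L = 160, F = 31, f = 35, h = 4.
Median ≈ 160 + ((59.5 − 31) / 35) × 4 = 163.2571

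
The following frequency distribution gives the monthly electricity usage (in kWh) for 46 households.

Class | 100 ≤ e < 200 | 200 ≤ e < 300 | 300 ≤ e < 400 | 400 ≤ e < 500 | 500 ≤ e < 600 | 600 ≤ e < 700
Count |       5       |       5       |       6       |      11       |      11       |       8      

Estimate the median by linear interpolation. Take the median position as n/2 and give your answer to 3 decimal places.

463.636

Cumulative frequencies: 5, 10, 16, 27, 38, 46
n = 46; position = n/2 = 23.
This falls in the class 400 ≤ e < 500: L = 400, F = 16, f = 11, h = 100.
Median ≈ 400 + ((23 − 16) / 11) × 100 = 463.6364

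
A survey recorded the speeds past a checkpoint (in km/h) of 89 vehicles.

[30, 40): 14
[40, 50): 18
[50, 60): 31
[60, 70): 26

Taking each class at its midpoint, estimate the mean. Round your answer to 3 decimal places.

Midpoints: 35, 45, 55, 65
Σfm = 14×35 + 18×45 + 31×55 + 26×65 = 4695
n = Σf = 89
Mean = 4695 / 89 = 52.7528

52.753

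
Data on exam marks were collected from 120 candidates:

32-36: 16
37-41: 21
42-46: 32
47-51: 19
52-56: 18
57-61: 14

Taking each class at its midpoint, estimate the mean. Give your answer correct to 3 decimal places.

45.833

Midpoints: 34, 39, 44, 49, 54, 59
Σfm = 16×34 + 21×39 + 32×44 + 19×49 + 18×54 + 14×59 = 5500
n = Σf = 120
Mean = 5500 / 120 = 45.8333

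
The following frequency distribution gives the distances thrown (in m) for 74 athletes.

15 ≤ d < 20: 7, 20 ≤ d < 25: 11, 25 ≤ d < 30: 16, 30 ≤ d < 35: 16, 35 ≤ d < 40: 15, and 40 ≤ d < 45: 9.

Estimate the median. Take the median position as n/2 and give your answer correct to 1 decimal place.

30.9

Cumulative frequencies: 7, 18, 34, 50, 65, 74
n = 74; position = n/2 = 37.
This falls in the class 30 ≤ d < 35: L = 30, F = 34, f = 16, h = 5.
Median ≈ 30 + ((37 − 34) / 16) × 5 = 30.9375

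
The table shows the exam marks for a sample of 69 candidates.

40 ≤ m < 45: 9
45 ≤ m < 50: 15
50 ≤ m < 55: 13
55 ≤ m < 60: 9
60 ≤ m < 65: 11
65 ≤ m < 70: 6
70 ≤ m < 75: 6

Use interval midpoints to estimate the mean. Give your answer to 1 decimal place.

55.4

Midpoints: 42.5, 47.5, 52.5, 57.5, 62.5, 67.5, 72.5
Σfm = 9×42.5 + 15×47.5 + 13×52.5 + 9×57.5 + 11×62.5 + 6×67.5 + 6×72.5 = 3822.5
n = Σf = 69
Mean = 3822.5 / 69 = 55.3986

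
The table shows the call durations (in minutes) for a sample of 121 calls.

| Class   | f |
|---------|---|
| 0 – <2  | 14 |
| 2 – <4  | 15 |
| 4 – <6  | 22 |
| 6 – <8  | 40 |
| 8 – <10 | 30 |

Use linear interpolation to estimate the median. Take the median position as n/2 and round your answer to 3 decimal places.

6.475

Cumulative frequencies: 14, 29, 51, 91, 121
n = 121; position = n/2 = 60.5.
This falls in the class 6 – <8: L = 6, F = 51, f = 40, h = 2.
Median ≈ 6 + ((60.5 − 51) / 40) × 2 = 6.4750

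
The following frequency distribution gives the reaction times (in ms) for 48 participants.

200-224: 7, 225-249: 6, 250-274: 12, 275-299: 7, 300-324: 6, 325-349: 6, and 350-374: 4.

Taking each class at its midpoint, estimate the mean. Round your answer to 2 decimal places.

Midpoints: 212, 237, 262, 287, 312, 337, 362
Σfm = 7×212 + 6×237 + 12×262 + 7×287 + 6×312 + 6×337 + 4×362 = 13401
n = Σf = 48
Mean = 13401 / 48 = 279.1875

279.19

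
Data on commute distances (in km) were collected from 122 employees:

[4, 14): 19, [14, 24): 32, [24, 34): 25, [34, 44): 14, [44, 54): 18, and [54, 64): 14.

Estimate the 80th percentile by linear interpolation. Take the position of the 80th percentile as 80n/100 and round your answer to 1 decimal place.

Cumulative frequencies: 19, 51, 76, 90, 108, 122
n = 122; position = 80n/100 = 97.6.
This falls in the class [44, 54): L = 44, F = 90, f = 18, h = 10.
80th percentile ≈ 44 + ((97.6 − 90) / 18) × 10 = 48.2222

48.2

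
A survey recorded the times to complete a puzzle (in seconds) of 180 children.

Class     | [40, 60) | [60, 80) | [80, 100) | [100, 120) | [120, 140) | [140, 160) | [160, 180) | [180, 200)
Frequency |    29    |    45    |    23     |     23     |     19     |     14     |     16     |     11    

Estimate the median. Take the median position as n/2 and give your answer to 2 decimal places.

Cumulative frequencies: 29, 74, 97, 120, 139, 153, 169, 180
n = 180; position = n/2 = 90.
This falls in the class [80, 100): L = 80, F = 74, f = 23, h = 20.
Median ≈ 80 + ((90 − 74) / 23) × 20 = 93.9130

93.91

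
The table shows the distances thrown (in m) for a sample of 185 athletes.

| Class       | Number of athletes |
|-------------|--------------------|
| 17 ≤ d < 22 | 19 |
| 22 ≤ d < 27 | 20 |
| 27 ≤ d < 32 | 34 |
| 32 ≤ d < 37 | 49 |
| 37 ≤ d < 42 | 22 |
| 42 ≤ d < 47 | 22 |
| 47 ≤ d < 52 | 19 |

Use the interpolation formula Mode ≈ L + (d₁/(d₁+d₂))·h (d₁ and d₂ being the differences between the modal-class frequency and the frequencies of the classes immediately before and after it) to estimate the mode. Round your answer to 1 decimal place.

Modal class: 32 ≤ d < 37 (highest frequency 49).
d₁ = 49 − 34 = 15, d₂ = 49 − 22 = 27
Mode ≈ 32 + (15/(15+27)) × 5 = 32 + 1.7857 = 33.7857

33.8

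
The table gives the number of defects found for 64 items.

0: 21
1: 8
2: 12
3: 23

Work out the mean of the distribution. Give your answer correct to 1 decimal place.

1.6

Values: 0, 1, 2, 3
Σfx = 21×0 + 8×1 + 12×2 + 23×3 = 101
n = Σf = 64
Mean = 101 / 64 = 1.5781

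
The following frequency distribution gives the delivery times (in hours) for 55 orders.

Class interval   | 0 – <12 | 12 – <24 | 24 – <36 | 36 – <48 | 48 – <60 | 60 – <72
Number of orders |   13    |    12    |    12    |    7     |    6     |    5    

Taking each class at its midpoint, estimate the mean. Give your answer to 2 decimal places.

29.13

Midpoints: 6, 18, 30, 42, 54, 66
Σfm = 13×6 + 12×18 + 12×30 + 7×42 + 6×54 + 5×66 = 1602
n = Σf = 55
Mean = 1602 / 55 = 29.1273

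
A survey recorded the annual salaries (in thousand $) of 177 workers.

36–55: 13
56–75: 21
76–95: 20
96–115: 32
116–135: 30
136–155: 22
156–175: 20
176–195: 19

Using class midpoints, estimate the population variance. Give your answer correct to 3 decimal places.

1708.194

Midpoints: 45.5, 65.5, 85.5, 105.5, 125.5, 145.5, 165.5, 185.5
n = 177, Σfm = 20853.5, mean = 117.8164
Σfm² = 2759234.25
Σf(m − x̄)² = Σfm² − (Σfm)²/n = 2759234.25 − 20853.5²/177 = 302350.2825
Population variance = 302350.2825 / 177 = 1708.1937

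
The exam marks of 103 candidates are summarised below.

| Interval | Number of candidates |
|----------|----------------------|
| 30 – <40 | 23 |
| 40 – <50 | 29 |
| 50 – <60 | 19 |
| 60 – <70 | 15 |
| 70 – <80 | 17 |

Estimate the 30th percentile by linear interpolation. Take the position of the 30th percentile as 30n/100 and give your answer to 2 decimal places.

Cumulative frequencies: 23, 52, 71, 86, 103
n = 103; position = 30n/100 = 30.9.
This falls in the class 40 – <50: L = 40, F = 23, f = 29, h = 10.
30th percentile ≈ 40 + ((30.9 − 23) / 29) × 10 = 42.7241

42.72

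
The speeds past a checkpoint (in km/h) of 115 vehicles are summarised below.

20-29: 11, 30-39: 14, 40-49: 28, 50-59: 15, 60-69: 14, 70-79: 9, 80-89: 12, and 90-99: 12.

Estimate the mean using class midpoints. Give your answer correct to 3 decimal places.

Midpoints: 24.5, 34.5, 44.5, 54.5, 64.5, 74.5, 84.5, 94.5
Σfm = 11×24.5 + 14×34.5 + 28×44.5 + 15×54.5 + 14×64.5 + 9×74.5 + 12×84.5 + 12×94.5 = 6537.5
n = Σf = 115
Mean = 6537.5 / 115 = 56.8478

56.848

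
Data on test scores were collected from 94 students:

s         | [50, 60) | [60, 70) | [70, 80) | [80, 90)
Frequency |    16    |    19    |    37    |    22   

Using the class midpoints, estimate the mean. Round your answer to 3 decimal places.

71.915

Midpoints: 55, 65, 75, 85
Σfm = 16×55 + 19×65 + 37×75 + 22×85 = 6760
n = Σf = 94
Mean = 6760 / 94 = 71.9149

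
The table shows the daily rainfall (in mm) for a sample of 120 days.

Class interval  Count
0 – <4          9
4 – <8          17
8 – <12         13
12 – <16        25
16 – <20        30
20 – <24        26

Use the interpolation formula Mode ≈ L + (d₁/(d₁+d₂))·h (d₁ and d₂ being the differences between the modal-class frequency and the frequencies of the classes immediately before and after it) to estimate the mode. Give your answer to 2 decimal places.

18.22

Modal class: 16 – <20 (highest frequency 30).
d₁ = 30 − 25 = 5, d₂ = 30 − 26 = 4
Mode ≈ 16 + (5/(5+4)) × 4 = 16 + 2.2222 = 18.2222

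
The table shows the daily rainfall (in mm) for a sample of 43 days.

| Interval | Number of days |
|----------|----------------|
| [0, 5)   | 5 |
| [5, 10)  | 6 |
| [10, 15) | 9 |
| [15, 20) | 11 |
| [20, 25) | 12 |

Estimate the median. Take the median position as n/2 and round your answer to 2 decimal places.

15.68

Cumulative frequencies: 5, 11, 20, 31, 43
n = 43; position = n/2 = 21.5.
This falls in the class [15, 20): L = 15, F = 20, f = 11, h = 5.
Median ≈ 15 + ((21.5 − 20) / 11) × 5 = 15.6818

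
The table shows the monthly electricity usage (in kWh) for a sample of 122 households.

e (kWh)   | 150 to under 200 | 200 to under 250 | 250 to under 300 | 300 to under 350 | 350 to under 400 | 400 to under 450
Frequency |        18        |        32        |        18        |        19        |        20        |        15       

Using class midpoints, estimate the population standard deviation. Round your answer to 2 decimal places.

81.91

Midpoints: 175, 225, 275, 325, 375, 425
n = 122, Σfm = 35350, mean = 289.7541
Σfm² = 11061250
Σf(m − x̄)² = Σfm² − (Σfm)²/n = 11061250 − 35350²/122 = 818442.6230
Population variance = 818442.6230 / 122 = 6708.5461
Standard deviation = √6708.5461 = 81.9057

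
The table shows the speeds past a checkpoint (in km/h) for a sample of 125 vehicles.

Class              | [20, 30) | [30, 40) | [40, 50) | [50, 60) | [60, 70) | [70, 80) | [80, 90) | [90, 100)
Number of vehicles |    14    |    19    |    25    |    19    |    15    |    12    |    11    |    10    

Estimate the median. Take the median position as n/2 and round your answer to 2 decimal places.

52.37

Cumulative frequencies: 14, 33, 58, 77, 92, 104, 115, 125
n = 125; position = n/2 = 62.5.
This falls in the class [50, 60): L = 50, F = 58, f = 19, h = 10.
Median ≈ 50 + ((62.5 − 58) / 19) × 10 = 52.3684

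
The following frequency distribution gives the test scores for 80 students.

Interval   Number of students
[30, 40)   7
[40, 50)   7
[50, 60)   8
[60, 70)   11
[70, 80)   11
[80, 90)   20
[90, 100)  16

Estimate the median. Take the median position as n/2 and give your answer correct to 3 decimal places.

76.364

Cumulative frequencies: 7, 14, 22, 33, 44, 64, 80
n = 80; position = n/2 = 40.
This falls in the class [70, 80): L = 70, F = 33, f = 11, h = 10.
Median ≈ 70 + ((40 − 33) / 11) × 10 = 76.3636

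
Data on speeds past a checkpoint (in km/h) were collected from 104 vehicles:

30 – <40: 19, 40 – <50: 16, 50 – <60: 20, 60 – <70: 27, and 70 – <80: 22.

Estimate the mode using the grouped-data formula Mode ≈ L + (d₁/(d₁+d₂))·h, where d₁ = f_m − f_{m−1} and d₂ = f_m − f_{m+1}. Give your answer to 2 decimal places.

65.83

Modal class: 60 – <70 (highest frequency 27).
d₁ = 27 − 20 = 7, d₂ = 27 − 22 = 5
Mode ≈ 60 + (7/(7+5)) × 10 = 60 + 5.8333 = 65.8333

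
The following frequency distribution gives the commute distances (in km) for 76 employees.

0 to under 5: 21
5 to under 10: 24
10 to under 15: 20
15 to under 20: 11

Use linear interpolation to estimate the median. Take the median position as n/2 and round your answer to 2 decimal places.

Cumulative frequencies: 21, 45, 65, 76
n = 76; position = n/2 = 38.
This falls in the class 5 to under 10: L = 5, F = 21, f = 24, h = 5.
Median ≈ 5 + ((38 − 21) / 24) × 5 = 8.5417

8.54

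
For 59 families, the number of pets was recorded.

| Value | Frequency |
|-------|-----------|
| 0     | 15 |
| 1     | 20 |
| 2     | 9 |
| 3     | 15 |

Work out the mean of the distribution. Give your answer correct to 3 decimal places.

1.407

Values: 0, 1, 2, 3
Σfx = 15×0 + 20×1 + 9×2 + 15×3 = 83
n = Σf = 59
Mean = 83 / 59 = 1.4068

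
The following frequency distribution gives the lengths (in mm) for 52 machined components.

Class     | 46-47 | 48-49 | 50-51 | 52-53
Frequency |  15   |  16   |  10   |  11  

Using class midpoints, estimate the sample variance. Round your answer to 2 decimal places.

Midpoints: 46.5, 48.5, 50.5, 52.5
n = 52, Σfm = 2556, mean = 49.1538
Σfm² = 125891
Σf(m − x̄)² = Σfm² − (Σfm)²/n = 125891 − 2556²/52 = 253.7692
Sample variance = 253.7692 / 51 = 4.9759

4.98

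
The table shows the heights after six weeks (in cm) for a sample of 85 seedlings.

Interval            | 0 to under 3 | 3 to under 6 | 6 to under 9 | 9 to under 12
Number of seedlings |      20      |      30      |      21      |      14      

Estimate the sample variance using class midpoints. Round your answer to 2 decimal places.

9.33

Midpoints: 1.5, 4.5, 7.5, 10.5
n = 85, Σfm = 469.5, mean = 5.5235
Σfm² = 3377.25
Σf(m − x̄)² = Σfm² − (Σfm)²/n = 3377.25 − 469.5²/85 = 783.9529
Sample variance = 783.9529 / 84 = 9.3328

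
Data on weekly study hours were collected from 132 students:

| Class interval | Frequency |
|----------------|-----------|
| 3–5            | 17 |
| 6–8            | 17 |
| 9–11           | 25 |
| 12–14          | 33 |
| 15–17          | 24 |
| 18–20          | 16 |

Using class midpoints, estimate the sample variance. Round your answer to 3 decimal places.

Midpoints: 4, 7, 10, 13, 16, 19
n = 132, Σfm = 1554, mean = 11.7727
Σfm² = 21102
Σf(m − x̄)² = Σfm² − (Σfm)²/n = 21102 − 1554²/132 = 2807.1818
Sample variance = 2807.1818 / 131 = 21.4289

21.429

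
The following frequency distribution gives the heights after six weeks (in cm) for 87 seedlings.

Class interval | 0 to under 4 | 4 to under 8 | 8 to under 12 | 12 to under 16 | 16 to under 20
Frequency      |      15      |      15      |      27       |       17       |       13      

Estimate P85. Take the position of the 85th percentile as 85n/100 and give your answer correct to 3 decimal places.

15.988

Cumulative frequencies: 15, 30, 57, 74, 87
n = 87; position = 85n/100 = 73.95.
This falls in the class 12 to under 16: L = 12, F = 57, f = 17, h = 4.
85th percentile ≈ 12 + ((73.95 − 57) / 17) × 4 = 15.9882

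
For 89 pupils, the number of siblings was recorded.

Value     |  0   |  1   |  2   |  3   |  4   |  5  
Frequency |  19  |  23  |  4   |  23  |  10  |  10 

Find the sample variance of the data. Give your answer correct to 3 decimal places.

2.845

Values: 0, 1, 2, 3, 4, 5
n = 89, Σfx = 190, mean = 2.1348
Σfx² = 656
Σf(x − x̄)² = Σfx² − (Σfx)²/n = 656 − 190²/89 = 250.3820
Sample variance = 250.3820 / 88 = 2.8453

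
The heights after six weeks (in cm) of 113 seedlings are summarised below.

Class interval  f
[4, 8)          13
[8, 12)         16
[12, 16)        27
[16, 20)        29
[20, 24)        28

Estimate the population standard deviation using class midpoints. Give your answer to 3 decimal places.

Midpoints: 6, 10, 14, 18, 22
n = 113, Σfm = 1754, mean = 15.5221
Σfm² = 30308
Σf(m − x̄)² = Σfm² − (Σfm)²/n = 30308 − 1754²/113 = 3082.1947
Population variance = 3082.1947 / 113 = 27.2761
Standard deviation = √27.2761 = 5.2226

5.223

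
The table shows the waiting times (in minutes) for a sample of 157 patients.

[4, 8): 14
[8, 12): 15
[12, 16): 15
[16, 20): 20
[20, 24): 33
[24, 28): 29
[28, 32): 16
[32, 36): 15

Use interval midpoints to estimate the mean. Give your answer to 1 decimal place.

Midpoints: 6, 10, 14, 18, 22, 26, 30, 34
Σfm = 14×6 + 15×10 + 15×14 + 20×18 + 33×22 + 29×26 + 16×30 + 15×34 = 3274
n = Σf = 157
Mean = 3274 / 157 = 20.8535

20.9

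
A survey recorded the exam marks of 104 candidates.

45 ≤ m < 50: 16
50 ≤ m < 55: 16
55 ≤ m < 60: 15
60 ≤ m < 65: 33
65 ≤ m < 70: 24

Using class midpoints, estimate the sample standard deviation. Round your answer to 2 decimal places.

6.94

Midpoints: 47.5, 52.5, 57.5, 62.5, 67.5
n = 104, Σfm = 6145, mean = 59.0865
Σfm² = 368050
Σf(m − x̄)² = Σfm² − (Σfm)²/n = 368050 − 6145²/104 = 4963.2212
Sample variance = 4963.2212 / 103 = 48.1866
Standard deviation = √48.1866 = 6.9417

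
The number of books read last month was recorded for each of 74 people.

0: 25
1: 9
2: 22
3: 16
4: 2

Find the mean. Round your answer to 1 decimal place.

1.5

Values: 0, 1, 2, 3, 4
Σfx = 25×0 + 9×1 + 22×2 + 16×3 + 2×4 = 109
n = Σf = 74
Mean = 109 / 74 = 1.4730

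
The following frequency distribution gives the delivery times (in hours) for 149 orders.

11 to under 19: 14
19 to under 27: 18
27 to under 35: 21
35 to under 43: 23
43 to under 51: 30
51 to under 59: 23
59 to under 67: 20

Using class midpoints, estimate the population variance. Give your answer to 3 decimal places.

Midpoints: 15, 23, 31, 39, 47, 55, 63
n = 149, Σfm = 6107, mean = 40.9866
Σfm² = 283061
Σf(m − x̄)² = Σfm² − (Σfm)²/n = 283061 − 6107²/149 = 32755.9732
Population variance = 32755.9732 / 149 = 219.8387

219.839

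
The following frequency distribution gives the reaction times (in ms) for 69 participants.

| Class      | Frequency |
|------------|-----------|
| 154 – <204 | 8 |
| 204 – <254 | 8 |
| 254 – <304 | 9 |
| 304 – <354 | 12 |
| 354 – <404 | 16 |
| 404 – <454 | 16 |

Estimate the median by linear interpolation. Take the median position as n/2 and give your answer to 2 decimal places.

Cumulative frequencies: 8, 16, 25, 37, 53, 69
n = 69; position = n/2 = 34.5.
This falls in the class 304 – <354: L = 304, F = 25, f = 12, h = 50.
Median ≈ 304 + ((34.5 − 25) / 12) × 50 = 343.5833

343.58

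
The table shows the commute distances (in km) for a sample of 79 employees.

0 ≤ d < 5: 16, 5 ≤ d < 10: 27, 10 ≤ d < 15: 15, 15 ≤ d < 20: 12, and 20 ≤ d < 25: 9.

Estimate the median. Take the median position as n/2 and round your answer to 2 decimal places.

Cumulative frequencies: 16, 43, 58, 70, 79
n = 79; position = n/2 = 39.5.
This falls in the class 5 ≤ d < 10: L = 5, F = 16, f = 27, h = 5.
Median ≈ 5 + ((39.5 − 16) / 27) × 5 = 9.3519

9.35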